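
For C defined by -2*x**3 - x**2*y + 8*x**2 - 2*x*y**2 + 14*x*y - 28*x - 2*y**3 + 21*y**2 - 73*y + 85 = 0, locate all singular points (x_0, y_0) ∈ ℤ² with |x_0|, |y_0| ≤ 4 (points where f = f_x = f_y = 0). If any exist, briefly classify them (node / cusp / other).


Singular points: {(1, 3)}; classification: node.

Compute partial derivatives:
  f_x = -6*x**2 - 2*x*y + 16*x - 2*y**2 + 14*y - 28.
  f_y = -x**2 - 4*x*y + 14*x - 6*y**2 + 42*y - 73.
Scan x_0 ∈ {−4, ..., 4}. For each x_0, f_y(x_0, y) is a polynomial in y; find its integer roots y ∈ {−4, ..., 4}, then test f_x and f at those candidates.
  x = -4: f_y(-4, y) = -6*y**2 + 58*y - 145; no integer root y with |y| ≤ 4.
  x = -3: f_y(-3, y) = -6*y**2 + 54*y - 124; no integer root y with |y| ≤ 4.
  x = -2: f_y(-2, y) = -6*y**2 + 50*y - 105; no integer root y with |y| ≤ 4.
  x = -1: f_y(-1, y) = -6*y**2 + 46*y - 88; vanishes at y ∈ {4}. (-1, 4): f_x = -18 ≠ 0.
  x = 0: f_y(0, y) = -6*y**2 + 42*y - 73; no integer root y with |y| ≤ 4.
  x = 1: f_y(1, y) = -6*y**2 + 38*y - 60; vanishes at y ∈ {3}. (1, 3): f_x = 0, f = 0 — SINGULAR.
  x = 2: f_y(2, y) = -6*y**2 + 34*y - 49; no integer root y with |y| ≤ 4.
  x = 3: f_y(3, y) = -6*y**2 + 30*y - 40; no integer root y with |y| ≤ 4.
  x = 4: f_y(4, y) = -6*y**2 + 26*y - 33; no integer root y with |y| ≤ 4.
Only singular point on the grid: (1, 3).
Classify: substitute x = 1 + u, y = 3 + v and expand: f = -2*u**3 - u**2*v - u**2 - 2*u*v**2 - 2*v**3 + v**2.
No constant or linear terms (consistent with a singular point). Quadratic part: -u**2 + v**2. Cubic part: -2*u**3 - u**2*v - 2*u*v**2 - 2*v**3.
The quadratic part v**2 - u**2 = (v − u)(v + u) splits into two distinct linear factors, so there are two distinct tangent lines y − 3 = ±(x − 1) — this is a node (ordinary double point).
Classification: node.


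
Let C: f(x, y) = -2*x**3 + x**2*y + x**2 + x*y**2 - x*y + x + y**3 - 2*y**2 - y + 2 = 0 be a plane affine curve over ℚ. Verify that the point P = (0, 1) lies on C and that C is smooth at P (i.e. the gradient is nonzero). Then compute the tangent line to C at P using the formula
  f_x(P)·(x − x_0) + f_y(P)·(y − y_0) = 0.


Tangent line at P: x - 2*y + 2 = 0.

Step 1: f(0, 1) = 0, so P lies on C.
Step 2: partial derivatives
  f_x(x, y) = -6*x**2 + 2*x*y + 2*x + y**2 - y + 1, f_y(x, y) = x**2 + 2*x*y - x + 3*y**2 - 4*y - 1.
  f_x(P) = 1, f_y(P) = -2 (gradient nonzero, so P is smooth).
Step 3: tangent line at P: 1·(x − 0) + -2·(y − 1) = 0.
Expanding: x - 2*y + 2 = 0.


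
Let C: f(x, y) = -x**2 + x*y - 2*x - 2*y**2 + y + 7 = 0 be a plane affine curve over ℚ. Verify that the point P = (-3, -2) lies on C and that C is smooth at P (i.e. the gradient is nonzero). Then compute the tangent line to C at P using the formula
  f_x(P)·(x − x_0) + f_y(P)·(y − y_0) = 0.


Tangent line at P: 2*x + 6*y + 18 = 0.

Step 1: f(-3, -2) = 0, so P lies on C.
Step 2: partial derivatives
  f_x(x, y) = -2*x + y - 2, f_y(x, y) = x - 4*y + 1.
  f_x(P) = 2, f_y(P) = 6 (gradient nonzero, so P is smooth).
Step 3: tangent line at P: 2·(x − -3) + 6·(y − -2) = 0.
Expanding: 2*x + 6*y + 18 = 0.


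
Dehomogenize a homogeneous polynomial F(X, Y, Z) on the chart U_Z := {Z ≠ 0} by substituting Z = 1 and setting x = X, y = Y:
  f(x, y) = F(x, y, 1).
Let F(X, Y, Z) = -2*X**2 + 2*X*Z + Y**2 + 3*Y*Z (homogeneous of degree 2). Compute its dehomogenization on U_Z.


f(x, y) = -2*x**2 + 2*x + y**2 + 3*y

On U_Z we set Z = 1. Each monomial c·X^i·Y^j·Z^k in F becomes c·x^i·y^j·1^k = c·x^i·y^j.
Substituting Z = 1: F(X, Y, 1) = -2*x**2 + 2*x + y**2 + 3*y.
Note: deg(f) ≤ deg(F) = 2; strict inequality happens when F is divisible by Z (lost terms).


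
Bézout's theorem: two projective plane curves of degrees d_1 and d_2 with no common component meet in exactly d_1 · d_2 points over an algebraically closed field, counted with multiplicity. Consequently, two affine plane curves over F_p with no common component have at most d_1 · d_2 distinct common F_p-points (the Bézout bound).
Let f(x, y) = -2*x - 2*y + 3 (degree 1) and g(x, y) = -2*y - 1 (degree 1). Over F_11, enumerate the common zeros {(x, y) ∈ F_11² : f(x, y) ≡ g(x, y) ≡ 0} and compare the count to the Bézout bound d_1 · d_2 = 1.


Common zeros: {(2, 5)}; count = 1; Bézout bound = 1.

deg(f) = 1, deg(g) = 1, so Bézout bound = 1.
Scan x ∈ F_11. For each x, list the y ∈ F_11 with f(x, y) ≡ 0 and those with g(x, y) ≡ 0 (mod 11); the common zeros in that column are the intersection.
  x = 0: f ≡ 0 at y ∈ {7}; g ≡ 0 at y ∈ {5}; common: ∅.
  x = 1: f ≡ 0 at y ∈ {6}; g ≡ 0 at y ∈ {5}; common: ∅.
  x = 2: f ≡ 0 at y ∈ {5}; g ≡ 0 at y ∈ {5}; common: {5}.
  x = 3: f ≡ 0 at y ∈ {4}; g ≡ 0 at y ∈ {5}; common: ∅.
  x = 4: f ≡ 0 at y ∈ {3}; g ≡ 0 at y ∈ {5}; common: ∅.
  x = 5: f ≡ 0 at y ∈ {2}; g ≡ 0 at y ∈ {5}; common: ∅.
  x = 6: f ≡ 0 at y ∈ {1}; g ≡ 0 at y ∈ {5}; common: ∅.
  x = 7: f ≡ 0 at y ∈ {0}; g ≡ 0 at y ∈ {5}; common: ∅.
  x = 8: f ≡ 0 at y ∈ {10}; g ≡ 0 at y ∈ {5}; common: ∅.
  x = 9: f ≡ 0 at y ∈ {9}; g ≡ 0 at y ∈ {5}; common: ∅.
  x = 10: f ≡ 0 at y ∈ {8}; g ≡ 0 at y ∈ {5}; common: ∅.
Collecting: common zeros = {(2, 5)}, so the count is 1.
Comparison with the Bézout bound: 1 ≤ 1 = deg(f)·deg(g), as expected for curves with no common component (the bound is attained).


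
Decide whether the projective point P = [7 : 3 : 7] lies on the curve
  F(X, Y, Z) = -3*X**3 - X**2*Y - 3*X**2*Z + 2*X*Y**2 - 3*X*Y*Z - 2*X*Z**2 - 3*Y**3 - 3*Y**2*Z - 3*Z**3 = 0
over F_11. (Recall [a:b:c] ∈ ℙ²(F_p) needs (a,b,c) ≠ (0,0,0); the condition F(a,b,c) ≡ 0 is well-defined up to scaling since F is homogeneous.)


F(7,3,7) ≡ 5 (mod 11); P is NOT on the curve.

Evaluate F(7, 3, 7) term-by-term (mod 11).
  -3*X**3 ↦ -3·343·1·1 = -1029
  -X**2*Y ↦ -1·49·3·1 = -147
  -3*X**2*Z ↦ -3·49·1·7 = -1029
  2*X*Y**2 ↦ 2·7·9·1 = 126
  -3*X*Y*Z ↦ -3·7·3·7 = -441
  -2*X*Z**2 ↦ -2·7·1·49 = -686
  -3*Y**3 ↦ -3·1·27·1 = -81
  -3*Y**2*Z ↦ -3·1·9·7 = -189
  -3*Z**3 ↦ -3·1·1·343 = -1029
Sum: F(7, 3, 7) = (-1029) + (-147) + (-1029) + (126) + (-441) + (-686) + (-81) + (-189) + (-1029) = -4505.
Reducing mod 11: -4505 ≡ 5 (mod 11).
Since F(a, b, c) ≡ 5 ≠ 0 (mod 11), P does NOT lie on the curve.


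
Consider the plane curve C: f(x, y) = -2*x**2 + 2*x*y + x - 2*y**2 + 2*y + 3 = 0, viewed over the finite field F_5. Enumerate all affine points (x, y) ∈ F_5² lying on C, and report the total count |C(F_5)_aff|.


Affine F_5-points: {(4, 0)}; count = 1.

For each of the 25 pairs (x, y) ∈ F_5², evaluate f(x, y) mod 5. Record the zeros.
  x = 0: [0↦3, 1↦3, 2↦4, 3↦1, 4↦4]  zeros at y ∈ ∅
  x = 1: [0↦2, 1↦4, 2↦2, 3↦1, 4↦1]  zeros at y ∈ ∅
  x = 2: [0↦2, 1↦1, 2↦1, 3↦2, 4↦4]  zeros at y ∈ ∅
  x = 3: [0↦3, 1↦4, 2↦1, 3↦4, 4↦3]  zeros at y ∈ ∅
  x = 4: [0↦0, 1↦3, 2↦2, 3↦2, 4↦3]  zeros at y ∈ {0}
Collecting zeros: affine points = {(4, 0)}.
Total count |C(F_5)_aff| = 1.


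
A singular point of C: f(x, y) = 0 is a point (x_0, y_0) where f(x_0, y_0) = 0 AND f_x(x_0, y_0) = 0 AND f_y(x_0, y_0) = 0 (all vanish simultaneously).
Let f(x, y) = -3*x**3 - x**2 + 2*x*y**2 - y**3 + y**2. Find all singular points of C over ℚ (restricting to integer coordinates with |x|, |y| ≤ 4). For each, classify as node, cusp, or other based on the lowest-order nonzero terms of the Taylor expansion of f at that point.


Singular points: {(0, 0)}; classification: node.

Compute partial derivatives:
  f_x = -9*x**2 - 2*x + 2*y**2.
  f_y = 4*x*y - 3*y**2 + 2*y.
Scan x_0 ∈ {−4, ..., 4}. For each x_0, f_y(x_0, y) is a polynomial in y; find its integer roots y ∈ {−4, ..., 4}, then test f_x and f at those candidates.
  x = -4: f_y(-4, y) = -3*y**2 - 14*y; vanishes at y ∈ {0}. (-4, 0): f_x = -136 ≠ 0.
  x = -3: f_y(-3, y) = -3*y**2 - 10*y; vanishes at y ∈ {0}. (-3, 0): f_x = -75 ≠ 0.
  x = -2: f_y(-2, y) = -3*y**2 - 6*y; vanishes at y ∈ {-2, 0}. (-2, -2): f_x = -24 ≠ 0; (-2, 0): f_x = -32 ≠ 0.
  x = -1: f_y(-1, y) = -3*y**2 - 2*y; vanishes at y ∈ {0}. (-1, 0): f_x = -7 ≠ 0.
  x = 0: f_y(0, y) = -3*y**2 + 2*y; vanishes at y ∈ {0}. (0, 0): f_x = 0, f = 0 — SINGULAR.
  x = 1: f_y(1, y) = -3*y**2 + 6*y; vanishes at y ∈ {0, 2}. (1, 0): f_x = -11 ≠ 0; (1, 2): f_x = -3 ≠ 0.
  x = 2: f_y(2, y) = -3*y**2 + 10*y; vanishes at y ∈ {0}. (2, 0): f_x = -40 ≠ 0.
  x = 3: f_y(3, y) = -3*y**2 + 14*y; vanishes at y ∈ {0}. (3, 0): f_x = -87 ≠ 0.
  x = 4: f_y(4, y) = -3*y**2 + 18*y; vanishes at y ∈ {0}. (4, 0): f_x = -152 ≠ 0.
Only singular point on the grid: (0, 0).
Classify: substitute x = 0 + u, y = 0 + v and expand: f = -3*u**3 - u**2 + 2*u*v**2 - v**3 + v**2.
No constant or linear terms (consistent with a singular point). Quadratic part: -u**2 + v**2. Cubic part: -3*u**3 + 2*u*v**2 - v**3.
The quadratic part v**2 - u**2 = (v − u)(v + u) splits into two distinct linear factors, so there are two distinct tangent lines y − 0 = ±(x − 0) — this is a node (ordinary double point).
Classification: node.


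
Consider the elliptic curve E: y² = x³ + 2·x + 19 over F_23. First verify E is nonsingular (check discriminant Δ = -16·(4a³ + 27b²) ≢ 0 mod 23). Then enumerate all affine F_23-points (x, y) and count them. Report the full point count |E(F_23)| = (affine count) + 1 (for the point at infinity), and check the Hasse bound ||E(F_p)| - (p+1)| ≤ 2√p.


Affine points = {(2, 10), (2, 13), (3, 11), (3, 12), (5, 4), (5, 19), (7, 10), (7, 13), (8, 8), (8, 15), (10, 2), (10, 21), (12, 0), (14, 10), (14, 13), (19, 4), (19, 19), (20, 3), (20, 20), (22, 4), (22, 19)}; affine count = 21; |E(F_23)| = 22.

Discriminant check: Δ ∝ 4a³ + 27b² = 4·2³ + 27·19² = 4·8 + 27·361 ≡ 4 (mod 23). Nonzero ⇒ E is nonsingular.
For each x ∈ F_23, compute rhs = x³ + 2·x + 19 mod 23, then count y ∈ F_23 with y² ≡ rhs.
  x = 0: rhs = 19, matching y values: none (0 points).
  x = 1: rhs = 22, matching y values: none (0 points).
  x = 2: rhs = 8, matching y values: 10, 13 (2 points).
  x = 3: rhs = 6, matching y values: 11, 12 (2 points).
  x = 4: rhs = 22, matching y values: none (0 points).
  x = 5: rhs = 16, matching y values: 4, 19 (2 points).
  x = 6: rhs = 17, matching y values: none (0 points).
  x = 7: rhs = 8, matching y values: 10, 13 (2 points).
  x = 8: rhs = 18, matching y values: 8, 15 (2 points).
  x = 9: rhs = 7, matching y values: none (0 points).
  x = 10: rhs = 4, matching y values: 2, 21 (2 points).
  x = 11: rhs = 15, matching y values: none (0 points).
  x = 12: rhs = 0, matching y values: 0 (1 points).
  x = 13: rhs = 11, matching y values: none (0 points).
  x = 14: rhs = 8, matching y values: 10, 13 (2 points).
  x = 15: rhs = 20, matching y values: none (0 points).
  x = 16: rhs = 7, matching y values: none (0 points).
  x = 17: rhs = 21, matching y values: none (0 points).
  x = 18: rhs = 22, matching y values: none (0 points).
  x = 19: rhs = 16, matching y values: 4, 19 (2 points).
  x = 20: rhs = 9, matching y values: 3, 20 (2 points).
  x = 21: rhs = 7, matching y values: none (0 points).
  x = 22: rhs = 16, matching y values: 4, 19 (2 points).
Total affine count: 21.
Full point count |E(F_23)| = 21 + 1 = 22.
Hasse bound: |22 − (23+1)| = |-2| = 2 ≤ 2√23 ≈ 9.5917 ✓.


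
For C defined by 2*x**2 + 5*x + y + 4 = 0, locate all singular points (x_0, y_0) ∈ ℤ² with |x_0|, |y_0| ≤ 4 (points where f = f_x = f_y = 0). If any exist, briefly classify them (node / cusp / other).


No singular points in the scanned grid; C is smooth there.

Compute partial derivatives:
  f_x = 4*x + 5.
  f_y = 1.
f_y = 1 is a nonzero constant, so f_y never vanishes: no point (x, y) can satisfy f = f_x = f_y = 0. In particular no (x, y) ∈ {−4, ..., 4}² is singular; the curve is smooth.


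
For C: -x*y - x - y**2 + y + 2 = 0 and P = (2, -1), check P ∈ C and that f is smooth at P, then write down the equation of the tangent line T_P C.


Tangent line at P: y + 1 = 0.

Step 1: f(2, -1) = 0, so P lies on C.
Step 2: partial derivatives
  f_x(x, y) = -y - 1, f_y(x, y) = -x - 2*y + 1.
  f_x(P) = 0, f_y(P) = 1 (gradient nonzero, so P is smooth).
Step 3: tangent line at P: 0·(x − 2) + 1·(y − -1) = 0.
Expanding: y + 1 = 0.


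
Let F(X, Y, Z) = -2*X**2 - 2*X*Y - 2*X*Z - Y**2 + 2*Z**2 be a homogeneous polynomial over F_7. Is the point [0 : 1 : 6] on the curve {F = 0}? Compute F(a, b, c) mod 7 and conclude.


F(0,1,6) ≡ 1 (mod 7); P is NOT on the curve.

Evaluate F(0, 1, 6) term-by-term (mod 7).
  -2*X**2 ↦ -2·0·1·1 = 0
  -2*X*Y ↦ -2·0·1·1 = 0
  -2*X*Z ↦ -2·0·1·6 = 0
  -Y**2 ↦ -1·1·1·1 = -1
  2*Z**2 ↦ 2·1·1·36 = 72
Sum: F(0, 1, 6) = (0) + (0) + (0) + (-1) + (72) = 71.
Reducing mod 7: 71 ≡ 1 (mod 7).
Since F(a, b, c) ≡ 1 ≠ 0 (mod 7), P does NOT lie on the curve.


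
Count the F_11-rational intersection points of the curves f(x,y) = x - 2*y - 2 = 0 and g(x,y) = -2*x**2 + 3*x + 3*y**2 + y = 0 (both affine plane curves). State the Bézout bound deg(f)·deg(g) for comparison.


Common zeros: ∅; count = 0; Bézout bound = 2.

deg(f) = 1, deg(g) = 2, so Bézout bound = 2.
Scan x ∈ F_11. For each x, list the y ∈ F_11 with f(x, y) ≡ 0 and those with g(x, y) ≡ 0 (mod 11); the common zeros in that column are the intersection.
  x = 0: f ≡ 0 at y ∈ {10}; g ≡ 0 at y ∈ {0, 7}; common: ∅.
  x = 1: f ≡ 0 at y ∈ {5}; g ≡ 0 at y ∈ {9}; common: ∅.
  x = 2: f ≡ 0 at y ∈ {0}; g ≡ 0 at y ∈ {8, 10}; common: ∅.
  x = 3: f ≡ 0 at y ∈ {6}; g ≡ 0 at y ∈ ∅; common: ∅.
  x = 4: f ≡ 0 at y ∈ {1}; g ≡ 0 at y ∈ ∅; common: ∅.
  x = 5: f ≡ 0 at y ∈ {7}; g ≡ 0 at y ∈ {8, 10}; common: ∅.
  x = 6: f ≡ 0 at y ∈ {2}; g ≡ 0 at y ∈ {9}; common: ∅.
  x = 7: f ≡ 0 at y ∈ {8}; g ≡ 0 at y ∈ {0, 7}; common: ∅.
  x = 8: f ≡ 0 at y ∈ {3}; g ≡ 0 at y ∈ ∅; common: ∅.
  x = 9: f ≡ 0 at y ∈ {9}; g ≡ 0 at y ∈ {2, 5}; common: ∅.
  x = 10: f ≡ 0 at y ∈ {4}; g ≡ 0 at y ∈ ∅; common: ∅.
Collecting: common zeros = ∅, so the count is 0.
Comparison with the Bézout bound: 0 ≤ 2 = deg(f)·deg(g), as expected for curves with no common component (the affine F_11-count falls short of the bound because intersections may lie at infinity, over extension fields, or carry multiplicity).


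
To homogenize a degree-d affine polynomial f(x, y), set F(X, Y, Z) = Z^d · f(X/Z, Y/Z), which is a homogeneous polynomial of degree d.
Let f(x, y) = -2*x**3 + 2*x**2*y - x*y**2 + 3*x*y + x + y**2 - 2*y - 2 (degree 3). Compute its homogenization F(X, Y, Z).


F(X, Y, Z) = -2*X**3 + 2*X**2*Y - X*Y**2 + 3*X*Y*Z + X*Z**2 + Y**2*Z - 2*Y*Z**2 - 2*Z**3

deg(f) = 3.
Substitute x = X/Z, y = Y/Z into f, then multiply by Z^3.
  monomial -2·x^3·y^0 ↦ -2·X^3·Y^0·Z^0.
  monomial 2·x^2·y^1 ↦ 2·X^2·Y^1·Z^0.
  monomial -1·x^1·y^2 ↦ -1·X^1·Y^2·Z^0.
  monomial 3·x^1·y^1 ↦ 3·X^1·Y^1·Z^1.
  monomial 1·x^1·y^0 ↦ 1·X^1·Y^0·Z^2.
  monomial 1·x^0·y^2 ↦ 1·X^0·Y^2·Z^1.
  monomial -2·x^0·y^1 ↦ -2·X^0·Y^1·Z^2.
  monomial -2·x^0·y^0 ↦ -2·X^0·Y^0·Z^3.
Collecting: F(X, Y, Z) = -2*X**3 + 2*X**2*Y - X*Y**2 + 3*X*Y*Z + X*Z**2 + Y**2*Z - 2*Y*Z**2 - 2*Z**3.


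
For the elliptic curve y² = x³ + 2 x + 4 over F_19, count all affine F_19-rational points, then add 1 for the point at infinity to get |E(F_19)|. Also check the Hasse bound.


Affine points = {(0, 2), (0, 17), (1, 8), (1, 11), (2, 4), (2, 15), (4, 0), (5, 5), (5, 14), (6, 2), (6, 17), (7, 0), (8, 0), (10, 6), (10, 13), (13, 2), (13, 17), (16, 3), (16, 16), (17, 7), (17, 12), (18, 1), (18, 18)}; affine count = 23; |E(F_19)| = 24.

Discriminant check: Δ ∝ 4a³ + 27b² = 4·2³ + 27·4² = 4·8 + 27·16 ≡ 8 (mod 19). Nonzero ⇒ E is nonsingular.
For each x ∈ F_19, compute rhs = x³ + 2·x + 4 mod 19, then count y ∈ F_19 with y² ≡ rhs.
  x = 0: rhs = 4, matching y values: 2, 17 (2 points).
  x = 1: rhs = 7, matching y values: 8, 11 (2 points).
  x = 2: rhs = 16, matching y values: 4, 15 (2 points).
  x = 3: rhs = 18, matching y values: none (0 points).
  x = 4: rhs = 0, matching y values: 0 (1 points).
  x = 5: rhs = 6, matching y values: 5, 14 (2 points).
  x = 6: rhs = 4, matching y values: 2, 17 (2 points).
  x = 7: rhs = 0, matching y values: 0 (1 points).
  x = 8: rhs = 0, matching y values: 0 (1 points).
  x = 9: rhs = 10, matching y values: none (0 points).
  x = 10: rhs = 17, matching y values: 6, 13 (2 points).
  x = 11: rhs = 8, matching y values: none (0 points).
  x = 12: rhs = 8, matching y values: none (0 points).
  x = 13: rhs = 4, matching y values: 2, 17 (2 points).
  x = 14: rhs = 2, matching y values: none (0 points).
  x = 15: rhs = 8, matching y values: none (0 points).
  x = 16: rhs = 9, matching y values: 3, 16 (2 points).
  x = 17: rhs = 11, matching y values: 7, 12 (2 points).
  x = 18: rhs = 1, matching y values: 1, 18 (2 points).
Total affine count: 23.
Full point count |E(F_19)| = 23 + 1 = 24.
Hasse bound: |24 − (19+1)| = |4| = 4 ≤ 2√19 ≈ 8.7178 ✓.


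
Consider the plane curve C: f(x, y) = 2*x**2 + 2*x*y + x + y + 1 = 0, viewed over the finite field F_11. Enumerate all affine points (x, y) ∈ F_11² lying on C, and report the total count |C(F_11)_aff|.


Affine F_11-points: {(0, 10), (1, 6), (2, 0), (3, 0), (4, 2), (6, 10), (7, 1), (8, 1), (9, 6), (10, 2)}; count = 10.

For each of the 121 pairs (x, y) ∈ F_11², evaluate f(x, y) mod 11. Record the zeros.
  x = 0: [0↦1, 1↦2, 2↦3, 3↦4, 4↦5, 5↦6, 6↦7, 7↦8, 8↦9, 9↦10, 10↦0]  zeros at y ∈ {10}
  x = 1: [0↦4, 1↦7, 2↦10, 3↦2, 4↦5, 5↦8, 6↦0, 7↦3, 8↦6, 9↦9, 10↦1]  zeros at y ∈ {6}
  x = 2: [0↦0, 1↦5, 2↦10, 3↦4, 4↦9, 5↦3, 6↦8, 7↦2, 8↦7, 9↦1, 10↦6]  zeros at y ∈ {0}
  x = 3: [0↦0, 1↦7, 2↦3, 3↦10, 4↦6, 5↦2, 6↦9, 7↦5, 8↦1, 9↦8, 10↦4]  zeros at y ∈ {0}
  x = 4: [0↦4, 1↦2, 2↦0, 3↦9, 4↦7, 5↦5, 6↦3, 7↦1, 8↦10, 9↦8, 10↦6]  zeros at y ∈ {2}
  x = 5: [0↦1, 1↦1, 2↦1, 3↦1, 4↦1, 5↦1, 6↦1, 7↦1, 8↦1, 9↦1, 10↦1]  zeros at y ∈ ∅
  x = 6: [0↦2, 1↦4, 2↦6, 3↦8, 4↦10, 5↦1, 6↦3, 7↦5, 8↦7, 9↦9, 10↦0]  zeros at y ∈ {10}
  x = 7: [0↦7, 1↦0, 2↦4, 3↦8, 4↦1, 5↦5, 6↦9, 7↦2, 8↦6, 9↦10, 10↦3]  zeros at y ∈ {1}
  x = 8: [0↦5, 1↦0, 2↦6, 3↦1, 4↦7, 5↦2, 6↦8, 7↦3, 8↦9, 9↦4, 10↦10]  zeros at y ∈ {1}
  x = 9: [0↦7, 1↦4, 2↦1, 3↦9, 4↦6, 5↦3, 6↦0, 7↦8, 8↦5, 9↦2, 10↦10]  zeros at y ∈ {6}
  x = 10: [0↦2, 1↦1, 2↦0, 3↦10, 4↦9, 5↦8, 6↦7, 7↦6, 8↦5, 9↦4, 10↦3]  zeros at y ∈ {2}
Collecting zeros: affine points = {(0, 10), (1, 6), (2, 0), (3, 0), (4, 2), (6, 10), (7, 1), (8, 1), (9, 6), (10, 2)}.
Total count |C(F_11)_aff| = 10.


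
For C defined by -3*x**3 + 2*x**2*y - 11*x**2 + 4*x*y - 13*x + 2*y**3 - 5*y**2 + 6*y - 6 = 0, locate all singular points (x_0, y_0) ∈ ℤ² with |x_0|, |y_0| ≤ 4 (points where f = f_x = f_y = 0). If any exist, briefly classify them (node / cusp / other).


Singular points: {(-1, 1)}; classification: cusp.

Compute partial derivatives:
  f_x = -9*x**2 + 4*x*y - 22*x + 4*y - 13.
  f_y = 2*x**2 + 4*x + 6*y**2 - 10*y + 6.
Scan x_0 ∈ {−4, ..., 4}. For each x_0, f_y(x_0, y) is a polynomial in y; find its integer roots y ∈ {−4, ..., 4}, then test f_x and f at those candidates.
  x = -4: f_y(-4, y) = 6*y**2 - 10*y + 22; no integer root y with |y| ≤ 4.
  x = -3: f_y(-3, y) = 6*y**2 - 10*y + 12; no integer root y with |y| ≤ 4.
  x = -2: f_y(-2, y) = 6*y**2 - 10*y + 6; no integer root y with |y| ≤ 4.
  x = -1: f_y(-1, y) = 6*y**2 - 10*y + 4; vanishes at y ∈ {1}. (-1, 1): f_x = 0, f = 0 — SINGULAR.
  x = 0: f_y(0, y) = 6*y**2 - 10*y + 6; no integer root y with |y| ≤ 4.
  x = 1: f_y(1, y) = 6*y**2 - 10*y + 12; no integer root y with |y| ≤ 4.
  x = 2: f_y(2, y) = 6*y**2 - 10*y + 22; no integer root y with |y| ≤ 4.
  x = 3: f_y(3, y) = 6*y**2 - 10*y + 36; no integer root y with |y| ≤ 4.
  x = 4: f_y(4, y) = 6*y**2 - 10*y + 54; no integer root y with |y| ≤ 4.
Only singular point on the grid: (-1, 1).
Classify: substitute x = -1 + u, y = 1 + v and expand: f = -3*u**3 + 2*u**2*v + 2*v**3 + v**2.
No constant or linear terms (consistent with a singular point). Quadratic part: v**2. Cubic part: -3*u**3 + 2*u**2*v + 2*v**3.
The quadratic part v**2 is a perfect square, so there is a single (double) tangent line v = 0, i.e. y = 1. Restricting the cubic part to that line (v = 0) leaves -3*u**3 ≠ 0, so f is not divisible by v and the branch is v² ≈ 3*u**3 to lowest order — this is a cusp.
Classification: cusp.


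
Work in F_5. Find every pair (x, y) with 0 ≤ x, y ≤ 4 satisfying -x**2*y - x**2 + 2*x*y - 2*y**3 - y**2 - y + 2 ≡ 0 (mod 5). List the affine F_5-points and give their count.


Affine F_5-points: {(0, 2), (2, 4), (3, 2)}; count = 3.

For each of the 25 pairs (x, y) ∈ F_5², evaluate f(x, y) mod 5. Record the zeros.
  x = 0: [0↦2, 1↦3, 2↦0, 3↦1, 4↦4]  zeros at y ∈ {2}
  x = 1: [0↦1, 1↦3, 2↦1, 3↦3, 4↦2]  zeros at y ∈ ∅
  x = 2: [0↦3, 1↦4, 2↦1, 3↦2, 4↦0]  zeros at y ∈ {4}
  x = 3: [0↦3, 1↦1, 2↦0, 3↦3, 4↦3]  zeros at y ∈ {2}
  x = 4: [0↦1, 1↦4, 2↦3, 3↦1, 4↦1]  zeros at y ∈ ∅
Collecting zeros: affine points = {(0, 2), (2, 4), (3, 2)}.
Total count |C(F_5)_aff| = 3.


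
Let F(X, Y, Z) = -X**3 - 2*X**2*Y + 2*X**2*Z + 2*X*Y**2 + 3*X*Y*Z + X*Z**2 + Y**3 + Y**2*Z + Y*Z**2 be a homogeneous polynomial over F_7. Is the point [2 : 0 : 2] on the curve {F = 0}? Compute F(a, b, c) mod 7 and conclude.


F(2,0,2) ≡ 2 (mod 7); P is NOT on the curve.

Evaluate F(2, 0, 2) term-by-term (mod 7).
  -X**3 ↦ -1·8·1·1 = -8
  -2*X**2*Y ↦ -2·4·0·1 = 0
  2*X**2*Z ↦ 2·4·1·2 = 16
  2*X*Y**2 ↦ 2·2·0·1 = 0
  3*X*Y*Z ↦ 3·2·0·2 = 0
  X*Z**2 ↦ 1·2·1·4 = 8
  Y**3 ↦ 1·1·0·1 = 0
  Y**2*Z ↦ 1·1·0·2 = 0
  Y*Z**2 ↦ 1·1·0·4 = 0
Sum: F(2, 0, 2) = (-8) + (0) + (16) + (0) + (0) + (8) + (0) + (0) + (0) = 16.
Reducing mod 7: 16 ≡ 2 (mod 7).
Since F(a, b, c) ≡ 2 ≠ 0 (mod 7), P does NOT lie on the curve.


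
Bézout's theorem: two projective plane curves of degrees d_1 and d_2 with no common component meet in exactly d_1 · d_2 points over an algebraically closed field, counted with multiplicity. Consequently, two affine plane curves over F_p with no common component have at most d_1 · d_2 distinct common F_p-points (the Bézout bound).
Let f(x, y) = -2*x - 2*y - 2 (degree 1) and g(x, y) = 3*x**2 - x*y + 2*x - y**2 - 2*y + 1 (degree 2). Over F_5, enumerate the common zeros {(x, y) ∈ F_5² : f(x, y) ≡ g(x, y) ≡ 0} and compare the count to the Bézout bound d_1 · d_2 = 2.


Common zeros: {(2, 2)}; count = 1; Bézout bound = 2.

deg(f) = 1, deg(g) = 2, so Bézout bound = 2.
Scan x ∈ F_5. For each x, list the y ∈ F_5 with f(x, y) ≡ 0 and those with g(x, y) ≡ 0 (mod 5); the common zeros in that column are the intersection.
  x = 0: f ≡ 0 at y ∈ {4}; g ≡ 0 at y ∈ ∅; common: ∅.
  x = 1: f ≡ 0 at y ∈ {3}; g ≡ 0 at y ∈ ∅; common: ∅.
  x = 2: f ≡ 0 at y ∈ {2}; g ≡ 0 at y ∈ {2, 4}; common: {2}.
  x = 3: f ≡ 0 at y ∈ {1}; g ≡ 0 at y ∈ {2, 3}; common: ∅.
  x = 4: f ≡ 0 at y ∈ {0}; g ≡ 0 at y ∈ {1, 3}; common: ∅.
Collecting: common zeros = {(2, 2)}, so the count is 1.
Comparison with the Bézout bound: 1 ≤ 2 = deg(f)·deg(g), as expected for curves with no common component (the affine F_5-count falls short of the bound because intersections may lie at infinity, over extension fields, or carry multiplicity).


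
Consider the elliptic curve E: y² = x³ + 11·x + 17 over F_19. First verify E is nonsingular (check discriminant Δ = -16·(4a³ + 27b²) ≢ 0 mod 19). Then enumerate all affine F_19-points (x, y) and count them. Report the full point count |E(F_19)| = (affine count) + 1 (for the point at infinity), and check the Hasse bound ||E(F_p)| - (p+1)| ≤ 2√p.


Affine points = {(0, 6), (0, 13), (2, 3), (2, 16), (3, 1), (3, 18), (4, 7), (4, 12), (5, 8), (5, 11), (7, 0), (8, 3), (8, 16), (9, 3), (9, 16), (10, 5), (10, 14), (11, 5), (11, 14), (13, 1), (13, 18), (15, 2), (15, 17), (17, 5), (17, 14), (18, 9), (18, 10)}; affine count = 27; |E(F_19)| = 28.

Discriminant check: Δ ∝ 4a³ + 27b² = 4·11³ + 27·17² = 4·1331 + 27·289 ≡ 17 (mod 19). Nonzero ⇒ E is nonsingular.
For each x ∈ F_19, compute rhs = x³ + 11·x + 17 mod 19, then count y ∈ F_19 with y² ≡ rhs.
  x = 0: rhs = 17, matching y values: 6, 13 (2 points).
  x = 1: rhs = 10, matching y values: none (0 points).
  x = 2: rhs = 9, matching y values: 3, 16 (2 points).
  x = 3: rhs = 1, matching y values: 1, 18 (2 points).
  x = 4: rhs = 11, matching y values: 7, 12 (2 points).
  x = 5: rhs = 7, matching y values: 8, 11 (2 points).
  x = 6: rhs = 14, matching y values: none (0 points).
  x = 7: rhs = 0, matching y values: 0 (1 points).
  x = 8: rhs = 9, matching y values: 3, 16 (2 points).
  x = 9: rhs = 9, matching y values: 3, 16 (2 points).
  x = 10: rhs = 6, matching y values: 5, 14 (2 points).
  x = 11: rhs = 6, matching y values: 5, 14 (2 points).
  x = 12: rhs = 15, matching y values: none (0 points).
  x = 13: rhs = 1, matching y values: 1, 18 (2 points).
  x = 14: rhs = 8, matching y values: none (0 points).
  x = 15: rhs = 4, matching y values: 2, 17 (2 points).
  x = 16: rhs = 14, matching y values: none (0 points).
  x = 17: rhs = 6, matching y values: 5, 14 (2 points).
  x = 18: rhs = 5, matching y values: 9, 10 (2 points).
Total affine count: 27.
Full point count |E(F_19)| = 27 + 1 = 28.
Hasse bound: |28 − (19+1)| = |8| = 8 ≤ 2√19 ≈ 8.7178 ✓.


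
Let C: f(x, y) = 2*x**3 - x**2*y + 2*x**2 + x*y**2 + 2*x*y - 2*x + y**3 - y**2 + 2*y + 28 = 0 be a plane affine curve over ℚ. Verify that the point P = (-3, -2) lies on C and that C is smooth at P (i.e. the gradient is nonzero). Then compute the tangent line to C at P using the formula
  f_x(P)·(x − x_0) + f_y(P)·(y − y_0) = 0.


Tangent line at P: 28*x + 15*y + 114 = 0.

Step 1: f(-3, -2) = 0, so P lies on C.
Step 2: partial derivatives
  f_x(x, y) = 6*x**2 - 2*x*y + 4*x + y**2 + 2*y - 2, f_y(x, y) = -x**2 + 2*x*y + 2*x + 3*y**2 - 2*y + 2.
  f_x(P) = 28, f_y(P) = 15 (gradient nonzero, so P is smooth).
Step 3: tangent line at P: 28·(x − -3) + 15·(y − -2) = 0.
Expanding: 28*x + 15*y + 114 = 0.


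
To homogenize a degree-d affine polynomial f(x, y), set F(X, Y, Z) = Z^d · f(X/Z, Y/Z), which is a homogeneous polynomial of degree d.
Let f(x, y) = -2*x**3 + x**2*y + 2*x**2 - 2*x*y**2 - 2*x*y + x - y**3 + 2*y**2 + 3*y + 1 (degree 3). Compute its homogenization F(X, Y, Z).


F(X, Y, Z) = -2*X**3 + X**2*Y + 2*X**2*Z - 2*X*Y**2 - 2*X*Y*Z + X*Z**2 - Y**3 + 2*Y**2*Z + 3*Y*Z**2 + Z**3

deg(f) = 3.
Substitute x = X/Z, y = Y/Z into f, then multiply by Z^3.
  monomial -2·x^3·y^0 ↦ -2·X^3·Y^0·Z^0.
  monomial 1·x^2·y^1 ↦ 1·X^2·Y^1·Z^0.
  monomial 2·x^2·y^0 ↦ 2·X^2·Y^0·Z^1.
  monomial -2·x^1·y^2 ↦ -2·X^1·Y^2·Z^0.
  monomial -2·x^1·y^1 ↦ -2·X^1·Y^1·Z^1.
  monomial 1·x^1·y^0 ↦ 1·X^1·Y^0·Z^2.
  monomial -1·x^0·y^3 ↦ -1·X^0·Y^3·Z^0.
  monomial 2·x^0·y^2 ↦ 2·X^0·Y^2·Z^1.
  monomial 3·x^0·y^1 ↦ 3·X^0·Y^1·Z^2.
  monomial 1·x^0·y^0 ↦ 1·X^0·Y^0·Z^3.
Collecting: F(X, Y, Z) = -2*X**3 + X**2*Y + 2*X**2*Z - 2*X*Y**2 - 2*X*Y*Z + X*Z**2 - Y**3 + 2*Y**2*Z + 3*Y*Z**2 + Z**3.


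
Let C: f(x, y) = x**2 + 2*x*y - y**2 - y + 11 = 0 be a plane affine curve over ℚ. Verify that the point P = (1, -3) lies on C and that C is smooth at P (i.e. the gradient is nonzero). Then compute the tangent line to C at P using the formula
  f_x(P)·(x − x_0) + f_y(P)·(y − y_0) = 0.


Tangent line at P: -4*x + 7*y + 25 = 0.

Step 1: f(1, -3) = 0, so P lies on C.
Step 2: partial derivatives
  f_x(x, y) = 2*x + 2*y, f_y(x, y) = 2*x - 2*y - 1.
  f_x(P) = -4, f_y(P) = 7 (gradient nonzero, so P is smooth).
Step 3: tangent line at P: -4·(x − 1) + 7·(y − -3) = 0.
Expanding: -4*x + 7*y + 25 = 0.


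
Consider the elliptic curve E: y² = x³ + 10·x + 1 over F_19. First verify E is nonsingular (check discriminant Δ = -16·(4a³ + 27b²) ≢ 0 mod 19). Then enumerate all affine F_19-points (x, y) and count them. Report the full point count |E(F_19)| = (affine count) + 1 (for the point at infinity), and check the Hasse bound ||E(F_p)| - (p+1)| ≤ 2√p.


Affine points = {(0, 1), (0, 18), (3, 1), (3, 18), (5, 9), (5, 10), (6, 7), (6, 12), (8, 2), (8, 17), (11, 6), (11, 13), (12, 5), (12, 14), (14, 4), (14, 15), (15, 7), (15, 12), (16, 1), (16, 18), (17, 7), (17, 12), (18, 3), (18, 16)}; affine count = 24; |E(F_19)| = 25.

Discriminant check: Δ ∝ 4a³ + 27b² = 4·10³ + 27·1² = 4·1000 + 27·1 ≡ 18 (mod 19). Nonzero ⇒ E is nonsingular.
For each x ∈ F_19, compute rhs = x³ + 10·x + 1 mod 19, then count y ∈ F_19 with y² ≡ rhs.
  x = 0: rhs = 1, matching y values: 1, 18 (2 points).
  x = 1: rhs = 12, matching y values: none (0 points).
  x = 2: rhs = 10, matching y values: none (0 points).
  x = 3: rhs = 1, matching y values: 1, 18 (2 points).
  x = 4: rhs = 10, matching y values: none (0 points).
  x = 5: rhs = 5, matching y values: 9, 10 (2 points).
  x = 6: rhs = 11, matching y values: 7, 12 (2 points).
  x = 7: rhs = 15, matching y values: none (0 points).
  x = 8: rhs = 4, matching y values: 2, 17 (2 points).
  x = 9: rhs = 3, matching y values: none (0 points).
  x = 10: rhs = 18, matching y values: none (0 points).
  x = 11: rhs = 17, matching y values: 6, 13 (2 points).
  x = 12: rhs = 6, matching y values: 5, 14 (2 points).
  x = 13: rhs = 10, matching y values: none (0 points).
  x = 14: rhs = 16, matching y values: 4, 15 (2 points).
  x = 15: rhs = 11, matching y values: 7, 12 (2 points).
  x = 16: rhs = 1, matching y values: 1, 18 (2 points).
  x = 17: rhs = 11, matching y values: 7, 12 (2 points).
  x = 18: rhs = 9, matching y values: 3, 16 (2 points).
Total affine count: 24.
Full point count |E(F_19)| = 24 + 1 = 25.
Hasse bound: |25 − (19+1)| = |5| = 5 ≤ 2√19 ≈ 8.7178 ✓.


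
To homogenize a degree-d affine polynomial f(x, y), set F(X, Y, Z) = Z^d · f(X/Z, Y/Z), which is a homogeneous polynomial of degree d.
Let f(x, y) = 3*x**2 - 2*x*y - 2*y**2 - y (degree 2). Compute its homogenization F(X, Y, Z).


F(X, Y, Z) = 3*X**2 - 2*X*Y - 2*Y**2 - Y*Z

deg(f) = 2.
Substitute x = X/Z, y = Y/Z into f, then multiply by Z^2.
  monomial 3·x^2·y^0 ↦ 3·X^2·Y^0·Z^0.
  monomial -2·x^1·y^1 ↦ -2·X^1·Y^1·Z^0.
  monomial -2·x^0·y^2 ↦ -2·X^0·Y^2·Z^0.
  monomial -1·x^0·y^1 ↦ -1·X^0·Y^1·Z^1.
Collecting: F(X, Y, Z) = 3*X**2 - 2*X*Y - 2*Y**2 - Y*Z.


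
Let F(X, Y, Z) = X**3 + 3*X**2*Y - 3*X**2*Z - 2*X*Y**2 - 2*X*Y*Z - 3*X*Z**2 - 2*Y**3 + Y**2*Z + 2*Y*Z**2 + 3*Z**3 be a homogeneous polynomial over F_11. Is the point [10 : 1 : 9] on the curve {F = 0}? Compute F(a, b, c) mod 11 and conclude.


F(10,1,9) ≡ 9 (mod 11); P is NOT on the curve.

Evaluate F(10, 1, 9) term-by-term (mod 11).
  X**3 ↦ 1·1000·1·1 = 1000
  3*X**2*Y ↦ 3·100·1·1 = 300
  -3*X**2*Z ↦ -3·100·1·9 = -2700
  -2*X*Y**2 ↦ -2·10·1·1 = -20
  -2*X*Y*Z ↦ -2·10·1·9 = -180
  -3*X*Z**2 ↦ -3·10·1·81 = -2430
  -2*Y**3 ↦ -2·1·1·1 = -2
  Y**2*Z ↦ 1·1·1·9 = 9
  2*Y*Z**2 ↦ 2·1·1·81 = 162
  3*Z**3 ↦ 3·1·1·729 = 2187
Sum: F(10, 1, 9) = (1000) + (300) + (-2700) + (-20) + (-180) + (-2430) + (-2) + (9) + (162) + (2187) = -1674.
Reducing mod 11: -1674 ≡ 9 (mod 11).
Since F(a, b, c) ≡ 9 ≠ 0 (mod 11), P does NOT lie on the curve.


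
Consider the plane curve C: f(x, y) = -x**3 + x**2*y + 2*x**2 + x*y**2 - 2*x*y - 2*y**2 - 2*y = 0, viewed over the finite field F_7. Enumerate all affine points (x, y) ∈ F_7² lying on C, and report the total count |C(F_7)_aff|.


Affine F_7-points: {(0, 0), (0, 6), (2, 0), (3, 1), (3, 5), (6, 2), (6, 3)}; count = 7.

For each of the 49 pairs (x, y) ∈ F_7², evaluate f(x, y) mod 7. Record the zeros.
  x = 0: [0↦0, 1↦3, 2↦2, 3↦4, 4↦2, 5↦3, 6↦0]  zeros at y ∈ {0, 6}
  x = 1: [0↦1, 1↦4, 2↦5, 3↦4, 4↦1, 5↦3, 6↦3]  zeros at y ∈ ∅
  x = 2: [0↦0, 1↦5, 2↦3, 3↦1, 4↦6, 5↦4, 6↦2]  zeros at y ∈ {0}
  x = 3: [0↦5, 1↦0, 2↦4, 3↦3, 4↦4, 5↦0, 6↦5]  zeros at y ∈ {1, 5}
  x = 4: [0↦3, 1↦4, 2↦2, 3↦4, 4↦3, 5↦6, 6↦6]  zeros at y ∈ ∅
  x = 5: [0↦2, 1↦4, 2↦5, 3↦5, 4↦4, 5↦2, 6↦6]  zeros at y ∈ ∅
  x = 6: [0↦3, 1↦1, 2↦0, 3↦0, 4↦1, 5↦3, 6↦6]  zeros at y ∈ {2, 3}
Collecting zeros: affine points = {(0, 0), (0, 6), (2, 0), (3, 1), (3, 5), (6, 2), (6, 3)}.
Total count |C(F_7)_aff| = 7.


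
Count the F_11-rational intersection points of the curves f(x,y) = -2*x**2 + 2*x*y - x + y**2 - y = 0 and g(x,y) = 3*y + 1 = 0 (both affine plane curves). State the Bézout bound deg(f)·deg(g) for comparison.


Common zeros: ∅; count = 0; Bézout bound = 2.

deg(f) = 2, deg(g) = 1, so Bézout bound = 2.
Scan x ∈ F_11. For each x, list the y ∈ F_11 with f(x, y) ≡ 0 and those with g(x, y) ≡ 0 (mod 11); the common zeros in that column are the intersection.
  x = 0: f ≡ 0 at y ∈ {0, 1}; g ≡ 0 at y ∈ {7}; common: ∅.
  x = 1: f ≡ 0 at y ∈ ∅; g ≡ 0 at y ∈ {7}; common: ∅.
  x = 2: f ≡ 0 at y ∈ {2, 6}; g ≡ 0 at y ∈ {7}; common: ∅.
  x = 3: f ≡ 0 at y ∈ ∅; g ≡ 0 at y ∈ {7}; common: ∅.
  x = 4: f ≡ 0 at y ∈ ∅; g ≡ 0 at y ∈ {7}; common: ∅.
  x = 5: f ≡ 0 at y ∈ {0, 2}; g ≡ 0 at y ∈ {7}; common: ∅.
  x = 6: f ≡ 0 at y ∈ {1, 10}; g ≡ 0 at y ∈ {7}; common: ∅.
  x = 7: f ≡ 0 at y ∈ ∅; g ≡ 0 at y ∈ {7}; common: ∅.
  x = 8: f ≡ 0 at y ∈ ∅; g ≡ 0 at y ∈ {7}; common: ∅.
  x = 9: f ≡ 0 at y ∈ {6, 10}; g ≡ 0 at y ∈ {7}; common: ∅.
  x = 10: f ≡ 0 at y ∈ ∅; g ≡ 0 at y ∈ {7}; common: ∅.
Collecting: common zeros = ∅, so the count is 0.
Comparison with the Bézout bound: 0 ≤ 2 = deg(f)·deg(g), as expected for curves with no common component (the affine F_11-count falls short of the bound because intersections may lie at infinity, over extension fields, or carry multiplicity).


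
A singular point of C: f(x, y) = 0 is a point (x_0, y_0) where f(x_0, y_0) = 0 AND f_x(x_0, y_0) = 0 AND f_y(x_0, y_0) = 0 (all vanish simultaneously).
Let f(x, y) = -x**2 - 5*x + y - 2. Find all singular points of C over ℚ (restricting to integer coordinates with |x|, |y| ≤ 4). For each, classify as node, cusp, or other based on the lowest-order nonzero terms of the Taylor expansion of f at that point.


No singular points in the scanned grid; C is smooth there.

Compute partial derivatives:
  f_x = -2*x - 5.
  f_y = 1.
f_y = 1 is a nonzero constant, so f_y never vanishes: no point (x, y) can satisfy f = f_x = f_y = 0. In particular no (x, y) ∈ {−4, ..., 4}² is singular; the curve is smooth.


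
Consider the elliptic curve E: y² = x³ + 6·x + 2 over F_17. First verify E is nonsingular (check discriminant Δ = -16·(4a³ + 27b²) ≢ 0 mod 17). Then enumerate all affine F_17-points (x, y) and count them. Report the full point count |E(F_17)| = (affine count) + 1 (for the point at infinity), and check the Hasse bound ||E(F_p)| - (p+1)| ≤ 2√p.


Affine points = {(0, 6), (0, 11), (1, 3), (1, 14), (3, 8), (3, 9), (5, 2), (5, 15), (6, 4), (6, 13), (7, 8), (7, 9), (8, 1), (8, 16), (10, 5), (10, 12), (12, 0), (13, 4), (13, 13), (14, 5), (14, 12), (15, 4), (15, 13)}; affine count = 23; |E(F_17)| = 24.

Discriminant check: Δ ∝ 4a³ + 27b² = 4·6³ + 27·2² = 4·216 + 27·4 ≡ 3 (mod 17). Nonzero ⇒ E is nonsingular.
For each x ∈ F_17, compute rhs = x³ + 6·x + 2 mod 17, then count y ∈ F_17 with y² ≡ rhs.
  x = 0: rhs = 2, matching y values: 6, 11 (2 points).
  x = 1: rhs = 9, matching y values: 3, 14 (2 points).
  x = 2: rhs = 5, matching y values: none (0 points).
  x = 3: rhs = 13, matching y values: 8, 9 (2 points).
  x = 4: rhs = 5, matching y values: none (0 points).
  x = 5: rhs = 4, matching y values: 2, 15 (2 points).
  x = 6: rhs = 16, matching y values: 4, 13 (2 points).
  x = 7: rhs = 13, matching y values: 8, 9 (2 points).
  x = 8: rhs = 1, matching y values: 1, 16 (2 points).
  x = 9: rhs = 3, matching y values: none (0 points).
  x = 10: rhs = 8, matching y values: 5, 12 (2 points).
  x = 11: rhs = 5, matching y values: none (0 points).
  x = 12: rhs = 0, matching y values: 0 (1 points).
  x = 13: rhs = 16, matching y values: 4, 13 (2 points).
  x = 14: rhs = 8, matching y values: 5, 12 (2 points).
  x = 15: rhs = 16, matching y values: 4, 13 (2 points).
  x = 16: rhs = 12, matching y values: none (0 points).
Total affine count: 23.
Full point count |E(F_17)| = 23 + 1 = 24.
Hasse bound: |24 − (17+1)| = |6| = 6 ≤ 2√17 ≈ 8.2462 ✓.


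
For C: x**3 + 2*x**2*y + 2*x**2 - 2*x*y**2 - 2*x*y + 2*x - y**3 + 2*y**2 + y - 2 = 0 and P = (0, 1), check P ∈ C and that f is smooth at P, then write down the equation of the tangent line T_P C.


Tangent line at P: -2*x + 2*y - 2 = 0.

Step 1: f(0, 1) = 0, so P lies on C.
Step 2: partial derivatives
  f_x(x, y) = 3*x**2 + 4*x*y + 4*x - 2*y**2 - 2*y + 2, f_y(x, y) = 2*x**2 - 4*x*y - 2*x - 3*y**2 + 4*y + 1.
  f_x(P) = -2, f_y(P) = 2 (gradient nonzero, so P is smooth).
Step 3: tangent line at P: -2·(x − 0) + 2·(y − 1) = 0.
Expanding: -2*x + 2*y - 2 = 0.


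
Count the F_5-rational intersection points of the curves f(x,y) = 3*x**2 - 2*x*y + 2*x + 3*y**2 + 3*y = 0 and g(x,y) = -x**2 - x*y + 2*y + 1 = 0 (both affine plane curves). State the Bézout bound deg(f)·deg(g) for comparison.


Common zeros: {(1, 0)}; count = 1; Bézout bound = 4.

deg(f) = 2, deg(g) = 2, so Bézout bound = 4.
Scan x ∈ F_5. For each x, list the y ∈ F_5 with f(x, y) ≡ 0 and those with g(x, y) ≡ 0 (mod 5); the common zeros in that column are the intersection.
  x = 0: f ≡ 0 at y ∈ {0, 4}; g ≡ 0 at y ∈ {2}; common: ∅.
  x = 1: f ≡ 0 at y ∈ {0, 3}; g ≡ 0 at y ∈ {0}; common: {0}.
  x = 2: f ≡ 0 at y ∈ {3, 4}; g ≡ 0 at y ∈ ∅; common: ∅.
  x = 3: f ≡ 0 at y ∈ ∅; g ≡ 0 at y ∈ {2}; common: ∅.
  x = 4: f ≡ 0 at y ∈ ∅; g ≡ 0 at y ∈ {0}; common: ∅.
Collecting: common zeros = {(1, 0)}, so the count is 1.
Comparison with the Bézout bound: 1 ≤ 4 = deg(f)·deg(g), as expected for curves with no common component (the affine F_5-count falls short of the bound because intersections may lie at infinity, over extension fields, or carry multiplicity).


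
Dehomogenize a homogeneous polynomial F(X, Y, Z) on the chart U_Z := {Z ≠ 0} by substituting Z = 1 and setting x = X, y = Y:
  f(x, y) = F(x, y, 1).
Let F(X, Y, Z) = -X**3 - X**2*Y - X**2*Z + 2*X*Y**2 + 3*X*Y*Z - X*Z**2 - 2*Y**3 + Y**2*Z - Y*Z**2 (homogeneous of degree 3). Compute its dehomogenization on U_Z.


f(x, y) = -x**3 - x**2*y - x**2 + 2*x*y**2 + 3*x*y - x - 2*y**3 + y**2 - y

On U_Z we set Z = 1. Each monomial c·X^i·Y^j·Z^k in F becomes c·x^i·y^j·1^k = c·x^i·y^j.
Substituting Z = 1: F(X, Y, 1) = -x**3 - x**2*y - x**2 + 2*x*y**2 + 3*x*y - x - 2*y**3 + y**2 - y.
Note: deg(f) ≤ deg(F) = 3; strict inequality happens when F is divisible by Z (lost terms).


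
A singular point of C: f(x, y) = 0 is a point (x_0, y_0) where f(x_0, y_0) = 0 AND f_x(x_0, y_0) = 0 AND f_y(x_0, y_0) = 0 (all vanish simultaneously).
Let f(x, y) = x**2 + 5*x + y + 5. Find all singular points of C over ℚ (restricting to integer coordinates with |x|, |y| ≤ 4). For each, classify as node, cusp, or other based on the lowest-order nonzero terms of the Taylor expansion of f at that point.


No singular points in the scanned grid; C is smooth there.

Compute partial derivatives:
  f_x = 2*x + 5.
  f_y = 1.
f_y = 1 is a nonzero constant, so f_y never vanishes: no point (x, y) can satisfy f = f_x = f_y = 0. In particular no (x, y) ∈ {−4, ..., 4}² is singular; the curve is smooth.


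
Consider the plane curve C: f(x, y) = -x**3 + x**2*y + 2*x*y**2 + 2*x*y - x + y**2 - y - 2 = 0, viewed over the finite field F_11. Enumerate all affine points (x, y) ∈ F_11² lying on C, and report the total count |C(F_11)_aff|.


Affine F_11-points: {(0, 2), (0, 10), (2, 1), (2, 2), (3, 1), (3, 8), (5, 0), (7, 0), (7, 1), (8, 3), (8, 4), (9, 3), (9, 4), (10, 0), (10, 9)}; count = 15.

For each of the 121 pairs (x, y) ∈ F_11², evaluate f(x, y) mod 11. Record the zeros.
  x = 0: [0↦9, 1↦9, 2↦0, 3↦4, 4↦10, 5↦7, 6↦6, 7↦7, 8↦10, 9↦4, 10↦0]  zeros at y ∈ {2, 10}
  x = 1: [0↦7, 1↦1, 2↦1, 3↦7, 4↦8, 5↦4, 6↦6, 7↦3, 8↦6, 9↦4, 10↦8]  zeros at y ∈ ∅
  x = 2: [0↦10, 1↦0, 2↦0, 3↦10, 4↦8, 5↦5, 6↦1, 7↦7, 8↦1, 9↦5, 10↦8]  zeros at y ∈ {1, 2}
  x = 3: [0↦1, 1↦0, 2↦2, 3↦7, 4↦4, 5↦4, 6↦7, 7↦2, 8↦0, 9↦1, 10↦5]  zeros at y ∈ {1, 8}
  x = 4: [0↦7, 1↦6, 2↦1, 3↦3, 4↦1, 5↦6, 6↦7, 7↦4, 8↦8, 9↦8, 10↦4]  zeros at y ∈ ∅
  x = 5: [0↦0, 1↦1, 2↦2, 3↦3, 4↦4, 5↦5, 6↦6, 7↦7, 8↦8, 9↦9, 10↦10]  zeros at y ∈ {0}
  x = 6: [0↦7, 1↦1, 2↦10, 3↦1, 4↦7, 5↦6, 6↦9, 7↦5, 8↦5, 9↦9, 10↦6]  zeros at y ∈ ∅
  x = 7: [0↦0, 1↦0, 2↦8, 3↦2, 4↦4, 5↦3, 6↦10, 7↦3, 8↦4, 9↦2, 10↦8]  zeros at y ∈ {0, 1}
  x = 8: [0↦6, 1↦3, 2↦1, 3↦0, 4↦0, 5↦1, 6↦3, 7↦6, 8↦10, 9↦4, 10↦10]  zeros at y ∈ {3, 4}
  x = 9: [0↦8, 1↦4, 2↦5, 3↦0, 4↦0, 5↦5, 6↦4, 7↦8, 8↦6, 9↦9, 10↦6]  zeros at y ∈ {3, 4}
  x = 10: [0↦0, 1↦8, 2↦3, 3↦7, 4↦9, 5↦9, 6↦7, 7↦3, 8↦8, 9↦0, 10↦1]  zeros at y ∈ {0, 9}
Collecting zeros: affine points = {(0, 2), (0, 10), (2, 1), (2, 2), (3, 1), (3, 8), (5, 0), (7, 0), (7, 1), (8, 3), (8, 4), (9, 3), (9, 4), (10, 0), (10, 9)}.
Total count |C(F_11)_aff| = 15.
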